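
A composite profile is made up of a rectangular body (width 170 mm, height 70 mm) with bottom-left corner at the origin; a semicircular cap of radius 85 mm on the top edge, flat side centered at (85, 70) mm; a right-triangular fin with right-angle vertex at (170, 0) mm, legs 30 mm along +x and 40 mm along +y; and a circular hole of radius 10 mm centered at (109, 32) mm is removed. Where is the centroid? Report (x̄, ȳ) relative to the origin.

x̄ = 87.10 mm, ȳ = 68.76 mm

rectangular body: A = 170 × 70 = 11900.00, centroid at (85.00, 35.00).
semicircular top: A = ½π·85² = 11349.00, centroid at (85.00, 106.08).
triangular fin: A = ½·30·40 = 600.00, centroid at (180.00, 13.33).
hole: A = −π·10² = -314.16, centroid at (109.00, 32.00).
ΣA = 23534.84 mm², ΣAx̄ = 2049921.93 mm³, ΣAȳ = 1618293.81 mm³.
x̄ = 2049921.93/23534.84 = 87.10 mm; ȳ = 1618293.81/23534.84 = 68.76 mm.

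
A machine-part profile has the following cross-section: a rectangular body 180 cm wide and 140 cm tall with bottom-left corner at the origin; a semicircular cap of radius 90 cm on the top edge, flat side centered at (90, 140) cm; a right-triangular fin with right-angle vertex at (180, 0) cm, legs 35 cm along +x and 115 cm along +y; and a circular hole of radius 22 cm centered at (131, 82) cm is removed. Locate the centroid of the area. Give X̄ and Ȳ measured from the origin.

Part | A | x̄ᵢ | ȳᵢ | A·x̄ᵢ | A·ȳᵢ
rectangular body | 25200.00 | 90.00 | 70.00 | 2268000.00 | 1764000.00
semicircular top | 12723.45 | 90.00 | 178.20 | 1145110.52 | 2267283.03
triangular fin | 2012.50 | 191.67 | 38.33 | 385729.17 | 77145.83
hole | -1520.53 | 131.00 | 82.00 | -199189.54 | -124683.53
Σ | 38415.42 |  |  | 3599650.15 | 3983745.34
X̄ = 3599650.15 / 38415.42 = 93.70 cm
Ȳ = 3983745.34 / 38415.42 = 103.70 cm

X̄ = 93.70 cm, Ȳ = 103.70 cm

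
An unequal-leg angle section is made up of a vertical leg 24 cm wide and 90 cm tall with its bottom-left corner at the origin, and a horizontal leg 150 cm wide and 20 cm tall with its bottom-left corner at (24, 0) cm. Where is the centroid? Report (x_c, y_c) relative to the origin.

vertical leg: A = 24 × 90 = 2160.00, centroid at (12.00, 45.00).
horizontal leg: A = 150 × 20 = 3000.00, centroid at (99.00, 10.00).
ΣA = 5160.00 cm²
ΣAx_c = (2160.00)(12.00) + (3000.00)(99.00) = 322920.00 cm³
ΣAy_c = (2160.00)(45.00) + (3000.00)(10.00) = 127200.00 cm³
x_c = 322920.00 / 5160.00 = 62.58 cm
y_c = 127200.00 / 5160.00 = 24.65 cm

x_c = 62.58 cm, y_c = 24.65 cm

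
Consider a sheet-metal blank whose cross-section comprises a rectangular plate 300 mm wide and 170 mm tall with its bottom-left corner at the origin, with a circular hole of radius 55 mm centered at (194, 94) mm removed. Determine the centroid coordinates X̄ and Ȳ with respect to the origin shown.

X̄ = 139.92 mm, Ȳ = 82.94 mm

plate: A = 300 × 170 = 51000.00, centroid at (150.00, 85.00).
hole: A = −π·55² = -9503.32, centroid at (194.00, 94.00).
ΣA = 41496.68 mm²
ΣAX̄ = (51000.00)(150.00) + (-9503.32)(194.00) = 5806356.35 mm³
ΣAȲ = (51000.00)(85.00) + (-9503.32)(94.00) = 3441688.13 mm³
X̄ = 5806356.35 / 41496.68 = 139.92 mm
Ȳ = 3441688.13 / 41496.68 = 82.94 mm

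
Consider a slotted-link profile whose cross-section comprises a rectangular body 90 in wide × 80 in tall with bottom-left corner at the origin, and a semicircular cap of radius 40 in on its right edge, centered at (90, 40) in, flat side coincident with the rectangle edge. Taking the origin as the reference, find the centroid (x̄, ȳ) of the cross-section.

x̄ = 61.04 in, ȳ = 40.00 in

rectangular body: A = 90 × 80 = 7200.00, centroid at (45.00, 40.00).
semicircular end: A = ½π·40² = 2513.27, centroid at (106.98, 40.00).
ΣA = 9713.27 in²
ΣAx̄ = (7200.00)(45.00) + (2513.27)(106.98) = 592861.34 in³
ΣAȳ = (7200.00)(40.00) + (2513.27)(40.00) = 388530.96 in³
x̄ = 592861.34 / 9713.27 = 61.04 in
ȳ = 388530.96 / 9713.27 = 40.00 in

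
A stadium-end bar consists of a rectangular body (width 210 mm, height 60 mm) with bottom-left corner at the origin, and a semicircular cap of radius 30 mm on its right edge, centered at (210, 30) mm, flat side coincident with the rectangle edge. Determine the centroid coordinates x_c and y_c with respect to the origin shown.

x_c = 116.88 mm, y_c = 30.00 mm

rectangular body: A = 210 × 60 = 12600.00, centroid at (105.00, 30.00).
semicircular end: A = ½π·30² = 1413.72, centroid at (222.73, 30.00).
ΣA = 14013.72 mm²
ΣAx_c = (12600.00)(105.00) + (1413.72)(222.73) = 1637880.51 mm³
ΣAy_c = (12600.00)(30.00) + (1413.72)(30.00) = 420411.50 mm³
x_c = 1637880.51 / 14013.72 = 116.88 mm
y_c = 420411.50 / 14013.72 = 30.00 mm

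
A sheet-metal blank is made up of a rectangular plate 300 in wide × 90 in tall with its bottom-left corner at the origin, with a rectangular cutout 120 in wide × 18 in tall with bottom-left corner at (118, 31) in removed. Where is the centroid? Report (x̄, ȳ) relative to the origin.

x̄ = 147.57 in, ȳ = 45.43 in

plate: A = 300 × 90 = 27000.00, centroid at (150.00, 45.00).
hole: A = −(120 × 18) = -2160.00, centroid at (178.00, 40.00).
ΣA = 24840.00 in², ΣAx̄ = 3665520.00 in³, ΣAȳ = 1128600.00 in³.
x̄ = 3665520.00/24840.00 = 147.57 in; ȳ = 1128600.00/24840.00 = 45.43 in.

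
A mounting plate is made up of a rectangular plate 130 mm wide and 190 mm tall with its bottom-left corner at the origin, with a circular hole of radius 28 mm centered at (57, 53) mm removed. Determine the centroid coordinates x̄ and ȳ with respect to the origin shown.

plate: A = 130 × 190 = 24700.00, centroid at (65.00, 95.00).
hole: A = −π·28² = -2463.01, centroid at (57.00, 53.00).
ΣA = 22236.99 mm², ΣAx̄ = 1465108.51 mm³, ΣAȳ = 2215960.54 mm³.
x̄ = 1465108.51/22236.99 = 65.89 mm; ȳ = 2215960.54/22236.99 = 99.65 mm.

x̄ = 65.89 mm, ȳ = 99.65 mm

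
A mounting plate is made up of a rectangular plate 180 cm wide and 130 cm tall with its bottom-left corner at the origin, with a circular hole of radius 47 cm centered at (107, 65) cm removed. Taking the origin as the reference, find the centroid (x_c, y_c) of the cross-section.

x_c = 82.83 cm, y_c = 65.00 cm

plate: A = 180 × 130 = 23400.00, centroid at (90.00, 65.00).
hole: A = −π·47² = -6939.78, centroid at (107.00, 65.00).
ΣA = 16460.22 cm²
ΣAx_c = (23400.00)(90.00) + (-6939.78)(107.00) = 1363443.74 cm³
ΣAy_c = (23400.00)(65.00) + (-6939.78)(65.00) = 1069914.42 cm³
x_c = 1363443.74 / 16460.22 = 82.83 cm
y_c = 1069914.42 / 16460.22 = 65.00 cm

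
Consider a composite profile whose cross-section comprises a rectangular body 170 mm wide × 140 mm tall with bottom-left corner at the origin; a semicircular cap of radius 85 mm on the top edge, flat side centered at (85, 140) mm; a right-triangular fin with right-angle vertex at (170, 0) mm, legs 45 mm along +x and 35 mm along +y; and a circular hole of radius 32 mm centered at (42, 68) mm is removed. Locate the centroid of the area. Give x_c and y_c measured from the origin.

x_c = 91.63 mm, y_c = 105.59 mm

Part | A | x̄ᵢ | ȳᵢ | A·x̄ᵢ | A·ȳᵢ
rectangular body | 23800.00 | 85.00 | 70.00 | 2023000.00 | 1666000.00
semicircular top | 11349.00 | 85.00 | 176.08 | 964665.29 | 1998277.15
triangular fin | 787.50 | 185.00 | 11.67 | 145687.50 | 9187.50
hole | -3216.99 | 42.00 | 68.00 | -135113.62 | -218755.38
Σ | 32719.51 |  |  | 2998239.18 | 3454709.27
x_c = 2998239.18 / 32719.51 = 91.63 mm
y_c = 3454709.27 / 32719.51 = 105.59 mm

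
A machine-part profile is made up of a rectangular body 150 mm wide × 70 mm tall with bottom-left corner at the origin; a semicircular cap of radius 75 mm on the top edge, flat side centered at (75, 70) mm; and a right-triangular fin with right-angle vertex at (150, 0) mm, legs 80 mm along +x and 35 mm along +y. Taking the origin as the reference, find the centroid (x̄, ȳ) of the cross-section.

rectangular body: A = 150 × 70 = 10500.00, centroid at (75.00, 35.00).
semicircular top: A = ½π·75² = 8835.73, centroid at (75.00, 101.83).
triangular fin: A = ½·80·35 = 1400.00, centroid at (176.67, 11.67).
ΣA = 20735.73 mm², ΣAx̄ = 1697513.03 mm³, ΣAȳ = 1283584.39 mm³.
x̄ = 1697513.03/20735.73 = 81.86 mm; ȳ = 1283584.39/20735.73 = 61.90 mm.

x̄ = 81.86 mm, ȳ = 61.90 mm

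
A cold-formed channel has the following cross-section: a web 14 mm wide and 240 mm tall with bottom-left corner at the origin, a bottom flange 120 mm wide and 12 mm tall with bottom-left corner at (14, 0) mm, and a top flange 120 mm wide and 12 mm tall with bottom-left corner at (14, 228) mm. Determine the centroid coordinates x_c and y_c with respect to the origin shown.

web: A = 14 × 240 = 3360.00, centroid at (7.00, 120.00).
bottom flange: A = 120 × 12 = 1440.00, centroid at (74.00, 6.00).
top flange: A = 120 × 12 = 1440.00, centroid at (74.00, 234.00).
ΣA = 6240.00 mm², ΣAx_c = 236640.00 mm³, ΣAy_c = 748800.00 mm³.
x_c = 236640.00/6240.00 = 37.92 mm; y_c = 748800.00/6240.00 = 120.00 mm.

x_c = 37.92 mm, y_c = 120.00 mm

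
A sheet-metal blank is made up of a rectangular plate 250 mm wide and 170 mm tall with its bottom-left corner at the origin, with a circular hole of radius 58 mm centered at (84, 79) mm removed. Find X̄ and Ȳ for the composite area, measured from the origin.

Part | A | x̄ᵢ | ȳᵢ | A·x̄ᵢ | A·ȳᵢ
plate | 42500.00 | 125.00 | 85.00 | 5312500.00 | 3612500.00
hole | -10568.32 | 84.00 | 79.00 | -887738.69 | -834897.10
Σ | 31931.68 |  |  | 4424761.31 | 2777602.90
X̄ = 4424761.31 / 31931.68 = 138.57 mm
Ȳ = 2777602.90 / 31931.68 = 86.99 mm

X̄ = 138.57 mm, Ȳ = 86.99 mm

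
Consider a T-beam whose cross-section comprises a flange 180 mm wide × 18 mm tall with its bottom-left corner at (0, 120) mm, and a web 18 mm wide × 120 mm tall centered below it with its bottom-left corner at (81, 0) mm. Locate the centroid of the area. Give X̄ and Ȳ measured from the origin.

X̄ = 90.00 mm, Ȳ = 101.40 mm

web: A = 18 × 120 = 2160.00, centroid at (90.00, 60.00).
flange: A = 180 × 18 = 3240.00, centroid at (90.00, 129.00).
ΣA = 5400.00 mm²
ΣAX̄ = (2160.00)(90.00) + (3240.00)(90.00) = 486000.00 mm³
ΣAȲ = (2160.00)(60.00) + (3240.00)(129.00) = 547560.00 mm³
X̄ = 486000.00 / 5400.00 = 90.00 mm
Ȳ = 547560.00 / 5400.00 = 101.40 mm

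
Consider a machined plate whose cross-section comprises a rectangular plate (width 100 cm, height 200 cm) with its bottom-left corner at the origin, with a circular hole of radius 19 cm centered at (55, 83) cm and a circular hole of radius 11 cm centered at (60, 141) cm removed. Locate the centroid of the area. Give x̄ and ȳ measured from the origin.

plate: A = 100 × 200 = 20000.00, centroid at (50.00, 100.00).
hole 1: A = −π·19² = -1134.11, centroid at (55.00, 83.00).
hole 2: A = −π·11² = -380.13, centroid at (60.00, 141.00).
ΣA = 18485.75 cm², ΣAx̄ = 914815.72 cm³, ΣAȳ = 1852269.75 cm³.
x̄ = 914815.72/18485.75 = 49.49 cm; ȳ = 1852269.75/18485.75 = 100.20 cm.

x̄ = 49.49 cm, ȳ = 100.20 cm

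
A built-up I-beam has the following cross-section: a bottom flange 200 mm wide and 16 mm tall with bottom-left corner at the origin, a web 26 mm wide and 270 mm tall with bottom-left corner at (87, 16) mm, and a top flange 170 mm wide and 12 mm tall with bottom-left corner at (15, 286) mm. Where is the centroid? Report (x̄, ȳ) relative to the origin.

x̄ = 100.00 mm, ȳ = 137.14 mm

bottom flange: A = 200 × 16 = 3200.00, centroid at (100.00, 8.00).
web: A = 26 × 270 = 7020.00, centroid at (100.00, 151.00).
top flange: A = 170 × 12 = 2040.00, centroid at (100.00, 292.00).
ΣA = 12260.00 mm², ΣAx̄ = 1226000.00 mm³, ΣAȳ = 1681300.00 mm³.
x̄ = 1226000.00/12260.00 = 100.00 mm; ȳ = 1681300.00/12260.00 = 137.14 mm.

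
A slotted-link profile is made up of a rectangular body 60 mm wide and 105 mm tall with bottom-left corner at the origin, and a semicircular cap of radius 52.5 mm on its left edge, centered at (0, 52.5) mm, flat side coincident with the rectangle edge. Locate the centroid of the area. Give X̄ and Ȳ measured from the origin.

rectangular body: A = 60 × 105 = 6300.00, centroid at (30.00, 52.50).
semicircular end: A = ½π·52.5² = 4329.51, centroid at (-22.28, 52.50).
ΣA = 10629.51 mm²
ΣAX̄ = (6300.00)(30.00) + (4329.51)(-22.28) = 92531.25 mm³
ΣAȲ = (6300.00)(52.50) + (4329.51)(52.50) = 558049.14 mm³
X̄ = 92531.25 / 10629.51 = 8.71 mm
Ȳ = 558049.14 / 10629.51 = 52.50 mm

X̄ = 8.71 mm, Ȳ = 52.50 mm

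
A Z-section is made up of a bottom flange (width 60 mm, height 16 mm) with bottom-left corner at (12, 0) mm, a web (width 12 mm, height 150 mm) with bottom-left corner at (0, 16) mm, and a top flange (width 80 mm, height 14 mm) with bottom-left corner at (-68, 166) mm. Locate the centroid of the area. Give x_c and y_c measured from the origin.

Part | A | x̄ᵢ | ȳᵢ | A·x̄ᵢ | A·ȳᵢ
bottom flange | 960.00 | 42.00 | 8.00 | 40320.00 | 7680.00
web | 1800.00 | 6.00 | 91.00 | 10800.00 | 163800.00
top flange | 1120.00 | -28.00 | 173.00 | -31360.00 | 193760.00
Σ | 3880.00 |  |  | 19760.00 | 365240.00
x_c = 19760.00 / 3880.00 = 5.09 mm
y_c = 365240.00 / 3880.00 = 94.13 mm

x_c = 5.09 mm, y_c = 94.13 mm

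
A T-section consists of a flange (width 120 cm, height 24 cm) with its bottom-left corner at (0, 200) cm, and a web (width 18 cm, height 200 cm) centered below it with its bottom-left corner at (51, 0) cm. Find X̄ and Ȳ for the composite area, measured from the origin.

X̄ = 60.00 cm, Ȳ = 149.78 cm

web: A = 18 × 200 = 3600.00, centroid at (60.00, 100.00).
flange: A = 120 × 24 = 2880.00, centroid at (60.00, 212.00).
ΣA = 6480.00 cm²
ΣAX̄ = (3600.00)(60.00) + (2880.00)(60.00) = 388800.00 cm³
ΣAȲ = (3600.00)(100.00) + (2880.00)(212.00) = 970560.00 cm³
X̄ = 388800.00 / 6480.00 = 60.00 cm
Ȳ = 970560.00 / 6480.00 = 149.78 cm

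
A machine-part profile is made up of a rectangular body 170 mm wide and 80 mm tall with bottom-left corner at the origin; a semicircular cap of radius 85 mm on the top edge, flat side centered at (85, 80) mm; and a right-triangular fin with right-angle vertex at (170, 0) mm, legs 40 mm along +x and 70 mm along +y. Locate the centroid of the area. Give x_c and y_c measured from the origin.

x_c = 90.22 mm, y_c = 71.88 mm

rectangular body: A = 170 × 80 = 13600.00, centroid at (85.00, 40.00).
semicircular top: A = ½π·85² = 11349.00, centroid at (85.00, 116.08).
triangular fin: A = ½·40·70 = 1400.00, centroid at (183.33, 23.33).
ΣA = 26349.00 mm²
ΣAx_c = (13600.00)(85.00) + (11349.00)(85.00) + (1400.00)(183.33) = 2377331.96 mm³
ΣAy_c = (13600.00)(40.00) + (11349.00)(116.08) + (1400.00)(23.33) = 1894003.61 mm³
x_c = 2377331.96 / 26349.00 = 90.22 mm
y_c = 1894003.61 / 26349.00 = 71.88 mm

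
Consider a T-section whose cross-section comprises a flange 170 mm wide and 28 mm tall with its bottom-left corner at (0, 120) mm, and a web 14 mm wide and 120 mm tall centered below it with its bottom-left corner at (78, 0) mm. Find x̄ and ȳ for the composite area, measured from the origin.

web: A = 14 × 120 = 1680.00, centroid at (85.00, 60.00).
flange: A = 170 × 28 = 4760.00, centroid at (85.00, 134.00).
ΣA = 6440.00 mm², ΣAx̄ = 547400.00 mm³, ΣAȳ = 738640.00 mm³.
x̄ = 547400.00/6440.00 = 85.00 mm; ȳ = 738640.00/6440.00 = 114.70 mm.

x̄ = 85.00 mm, ȳ = 114.70 mm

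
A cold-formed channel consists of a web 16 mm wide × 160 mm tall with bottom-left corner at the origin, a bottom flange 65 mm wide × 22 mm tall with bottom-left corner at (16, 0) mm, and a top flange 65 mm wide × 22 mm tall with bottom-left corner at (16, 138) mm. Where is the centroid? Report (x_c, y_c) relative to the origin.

web: A = 16 × 160 = 2560.00, centroid at (8.00, 80.00).
bottom flange: A = 65 × 22 = 1430.00, centroid at (48.50, 11.00).
top flange: A = 65 × 22 = 1430.00, centroid at (48.50, 149.00).
ΣA = 5420.00 mm², ΣAx_c = 159190.00 mm³, ΣAy_c = 433600.00 mm³.
x_c = 159190.00/5420.00 = 29.37 mm; y_c = 433600.00/5420.00 = 80.00 mm.

x_c = 29.37 mm, y_c = 80.00 mm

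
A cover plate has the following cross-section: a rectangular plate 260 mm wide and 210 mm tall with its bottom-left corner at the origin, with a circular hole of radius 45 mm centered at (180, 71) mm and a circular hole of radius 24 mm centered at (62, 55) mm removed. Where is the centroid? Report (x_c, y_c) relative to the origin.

x_c = 125.80 mm, y_c = 111.61 mm

Part | A | x̄ᵢ | ȳᵢ | A·x̄ᵢ | A·ȳᵢ
plate | 54600.00 | 130.00 | 105.00 | 7098000.00 | 5733000.00
hole 1 | -6361.73 | 180.00 | 71.00 | -1145110.52 | -451682.48
hole 2 | -1809.56 | 62.00 | 55.00 | -112192.56 | -99525.66
Σ | 46428.72 |  |  | 5840696.92 | 5181791.86
x_c = 5840696.92 / 46428.72 = 125.80 mm
y_c = 5181791.86 / 46428.72 = 111.61 mm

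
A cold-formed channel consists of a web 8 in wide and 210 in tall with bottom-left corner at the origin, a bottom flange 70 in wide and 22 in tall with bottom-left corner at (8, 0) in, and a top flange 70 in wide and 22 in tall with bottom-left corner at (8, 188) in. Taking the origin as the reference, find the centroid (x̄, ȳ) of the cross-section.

x̄ = 29.24 in, ȳ = 105.00 in

web: A = 8 × 210 = 1680.00, centroid at (4.00, 105.00).
bottom flange: A = 70 × 22 = 1540.00, centroid at (43.00, 11.00).
top flange: A = 70 × 22 = 1540.00, centroid at (43.00, 199.00).
ΣA = 4760.00 in²
ΣAx̄ = (1680.00)(4.00) + (1540.00)(43.00) + (1540.00)(43.00) = 139160.00 in³
ΣAȳ = (1680.00)(105.00) + (1540.00)(11.00) + (1540.00)(199.00) = 499800.00 in³
x̄ = 139160.00 / 4760.00 = 29.24 in
ȳ = 499800.00 / 4760.00 = 105.00 in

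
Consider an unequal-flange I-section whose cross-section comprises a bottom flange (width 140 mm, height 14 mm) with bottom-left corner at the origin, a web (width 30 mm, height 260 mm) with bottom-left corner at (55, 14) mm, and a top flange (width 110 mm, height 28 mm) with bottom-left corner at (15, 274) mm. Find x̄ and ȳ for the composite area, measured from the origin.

x̄ = 70.00 mm, ȳ = 157.63 mm

bottom flange: A = 140 × 14 = 1960.00, centroid at (70.00, 7.00).
web: A = 30 × 260 = 7800.00, centroid at (70.00, 144.00).
top flange: A = 110 × 28 = 3080.00, centroid at (70.00, 288.00).
ΣA = 12840.00 mm²
ΣAx̄ = (1960.00)(70.00) + (7800.00)(70.00) + (3080.00)(70.00) = 898800.00 mm³
ΣAȳ = (1960.00)(7.00) + (7800.00)(144.00) + (3080.00)(288.00) = 2023960.00 mm³
x̄ = 898800.00 / 12840.00 = 70.00 mm
ȳ = 2023960.00 / 12840.00 = 157.63 mm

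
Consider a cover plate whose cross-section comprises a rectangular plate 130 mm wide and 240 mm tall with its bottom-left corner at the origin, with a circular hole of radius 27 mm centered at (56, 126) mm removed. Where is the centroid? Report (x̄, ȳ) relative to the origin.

x̄ = 65.71 mm, ȳ = 119.52 mm

Part | A | x̄ᵢ | ȳᵢ | A·x̄ᵢ | A·ȳᵢ
plate | 31200.00 | 65.00 | 120.00 | 2028000.00 | 3744000.00
hole | -2290.22 | 56.00 | 126.00 | -128252.38 | -288567.85
Σ | 28909.78 |  |  | 1899747.62 | 3455432.15
x̄ = 1899747.62 / 28909.78 = 65.71 mm
ȳ = 3455432.15 / 28909.78 = 119.52 mm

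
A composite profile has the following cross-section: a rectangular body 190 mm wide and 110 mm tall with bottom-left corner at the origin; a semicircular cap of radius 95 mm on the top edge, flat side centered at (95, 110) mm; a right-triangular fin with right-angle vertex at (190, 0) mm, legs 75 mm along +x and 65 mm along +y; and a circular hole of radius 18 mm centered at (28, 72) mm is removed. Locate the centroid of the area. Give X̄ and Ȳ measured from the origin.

rectangular body: A = 190 × 110 = 20900.00, centroid at (95.00, 55.00).
semicircular top: A = ½π·95² = 14176.44, centroid at (95.00, 150.32).
triangular fin: A = ½·75·65 = 2437.50, centroid at (215.00, 21.67).
hole: A = −π·18² = -1017.88, centroid at (28.00, 72.00).
ΣA = 36496.06 mm²
ΣAX̄ = (20900.00)(95.00) + (14176.44)(95.00) + (2437.50)(215.00) + (-1017.88)(28.00) = 3827823.47 mm³
ΣAȲ = (20900.00)(55.00) + (14176.44)(150.32) + (2437.50)(21.67) + (-1017.88)(72.00) = 3260016.81 mm³
X̄ = 3827823.47 / 36496.06 = 104.88 mm
Ȳ = 3260016.81 / 36496.06 = 89.33 mm

X̄ = 104.88 mm, Ȳ = 89.33 mm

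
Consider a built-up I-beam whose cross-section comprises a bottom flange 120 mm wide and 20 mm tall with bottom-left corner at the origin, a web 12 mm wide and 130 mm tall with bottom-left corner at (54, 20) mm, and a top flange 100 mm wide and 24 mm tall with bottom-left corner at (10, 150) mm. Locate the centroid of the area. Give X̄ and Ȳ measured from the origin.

X̄ = 60.00 mm, Ȳ = 85.75 mm

bottom flange: A = 120 × 20 = 2400.00, centroid at (60.00, 10.00).
web: A = 12 × 130 = 1560.00, centroid at (60.00, 85.00).
top flange: A = 100 × 24 = 2400.00, centroid at (60.00, 162.00).
ΣA = 6360.00 mm²
ΣAX̄ = (2400.00)(60.00) + (1560.00)(60.00) + (2400.00)(60.00) = 381600.00 mm³
ΣAȲ = (2400.00)(10.00) + (1560.00)(85.00) + (2400.00)(162.00) = 545400.00 mm³
X̄ = 381600.00 / 6360.00 = 60.00 mm
Ȳ = 545400.00 / 6360.00 = 85.75 mm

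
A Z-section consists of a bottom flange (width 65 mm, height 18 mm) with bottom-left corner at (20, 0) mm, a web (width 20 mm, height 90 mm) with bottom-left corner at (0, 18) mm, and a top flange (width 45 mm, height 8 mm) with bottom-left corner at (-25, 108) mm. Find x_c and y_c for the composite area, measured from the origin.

bottom flange: A = 65 × 18 = 1170.00, centroid at (52.50, 9.00).
web: A = 20 × 90 = 1800.00, centroid at (10.00, 63.00).
top flange: A = 45 × 8 = 360.00, centroid at (-2.50, 112.00).
ΣA = 3330.00 mm², ΣAx_c = 78525.00 mm³, ΣAy_c = 164250.00 mm³.
x_c = 78525.00/3330.00 = 23.58 mm; y_c = 164250.00/3330.00 = 49.32 mm.

x_c = 23.58 mm, y_c = 49.32 mm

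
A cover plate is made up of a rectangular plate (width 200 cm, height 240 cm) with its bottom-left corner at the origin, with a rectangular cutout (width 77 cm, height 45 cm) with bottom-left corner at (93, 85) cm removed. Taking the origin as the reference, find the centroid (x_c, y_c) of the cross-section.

plate: A = 200 × 240 = 48000.00, centroid at (100.00, 120.00).
hole: A = −(77 × 45) = -3465.00, centroid at (131.50, 107.50).
ΣA = 44535.00 cm², ΣAx_c = 4344352.50 cm³, ΣAy_c = 5387512.50 cm³.
x_c = 4344352.50/44535.00 = 97.55 cm; y_c = 5387512.50/44535.00 = 120.97 cm.

x_c = 97.55 cm, y_c = 120.97 cm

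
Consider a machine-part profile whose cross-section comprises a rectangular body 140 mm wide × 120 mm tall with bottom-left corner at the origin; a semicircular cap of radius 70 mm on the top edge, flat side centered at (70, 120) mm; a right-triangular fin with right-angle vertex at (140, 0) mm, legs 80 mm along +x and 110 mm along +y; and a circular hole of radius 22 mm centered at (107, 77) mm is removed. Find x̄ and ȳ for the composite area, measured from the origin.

x̄ = 83.48 mm, ȳ = 80.53 mm

Part | A | x̄ᵢ | ȳᵢ | A·x̄ᵢ | A·ȳᵢ
rectangular body | 16800.00 | 70.00 | 60.00 | 1176000.00 | 1008000.00
semicircular top | 7696.90 | 70.00 | 149.71 | 538783.14 | 1152294.91
triangular fin | 4400.00 | 166.67 | 36.67 | 733333.33 | 161333.33
hole | -1520.53 | 107.00 | 77.00 | -162696.80 | -117080.88
Σ | 27376.37 |  |  | 2285419.67 | 2204547.37
x̄ = 2285419.67 / 27376.37 = 83.48 mm
ȳ = 2204547.37 / 27376.37 = 80.53 mm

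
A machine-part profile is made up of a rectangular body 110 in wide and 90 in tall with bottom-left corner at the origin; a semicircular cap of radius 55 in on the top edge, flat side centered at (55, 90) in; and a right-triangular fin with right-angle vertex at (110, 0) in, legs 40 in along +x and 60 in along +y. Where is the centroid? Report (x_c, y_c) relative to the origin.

Part | A | x̄ᵢ | ȳᵢ | A·x̄ᵢ | A·ȳᵢ
rectangular body | 9900.00 | 55.00 | 45.00 | 544500.00 | 445500.00
semicircular top | 4751.66 | 55.00 | 113.34 | 261341.24 | 538565.97
triangular fin | 1200.00 | 123.33 | 20.00 | 148000.00 | 24000.00
Σ | 15851.66 |  |  | 953841.24 | 1008065.97
x_c = 953841.24 / 15851.66 = 60.17 in
y_c = 1008065.97 / 15851.66 = 63.59 in

x_c = 60.17 in, y_c = 63.59 in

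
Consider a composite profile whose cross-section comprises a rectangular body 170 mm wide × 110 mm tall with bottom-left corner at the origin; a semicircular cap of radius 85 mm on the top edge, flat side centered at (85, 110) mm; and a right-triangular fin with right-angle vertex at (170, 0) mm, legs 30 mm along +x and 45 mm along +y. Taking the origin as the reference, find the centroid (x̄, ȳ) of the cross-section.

x̄ = 87.09 mm, ȳ = 87.76 mm

Part | A | x̄ᵢ | ȳᵢ | A·x̄ᵢ | A·ȳᵢ
rectangular body | 18700.00 | 85.00 | 55.00 | 1589500.00 | 1028500.00
semicircular top | 11349.00 | 85.00 | 146.08 | 964665.29 | 1657807.05
triangular fin | 675.00 | 180.00 | 15.00 | 121500.00 | 10125.00
Σ | 30724.00 |  |  | 2675665.29 | 2696432.05
x̄ = 2675665.29 / 30724.00 = 87.09 mm
ȳ = 2696432.05 / 30724.00 = 87.76 mm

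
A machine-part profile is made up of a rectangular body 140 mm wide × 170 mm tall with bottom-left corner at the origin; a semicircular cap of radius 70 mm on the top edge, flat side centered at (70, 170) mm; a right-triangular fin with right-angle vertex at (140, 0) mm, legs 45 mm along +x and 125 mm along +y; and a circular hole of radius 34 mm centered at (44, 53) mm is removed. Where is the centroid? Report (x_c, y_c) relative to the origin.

x_c = 80.87 mm, y_c = 113.60 mm

Part | A | x̄ᵢ | ȳᵢ | A·x̄ᵢ | A·ȳᵢ
rectangular body | 23800.00 | 70.00 | 85.00 | 1666000.00 | 2023000.00
semicircular top | 7696.90 | 70.00 | 199.71 | 538783.14 | 1537140.01
triangular fin | 2812.50 | 155.00 | 41.67 | 435937.50 | 117187.50
hole | -3631.68 | 44.00 | 53.00 | -159793.97 | -192479.10
Σ | 30677.72 |  |  | 2480926.67 | 3484848.41
x_c = 2480926.67 / 30677.72 = 80.87 mm
y_c = 3484848.41 / 30677.72 = 113.60 mm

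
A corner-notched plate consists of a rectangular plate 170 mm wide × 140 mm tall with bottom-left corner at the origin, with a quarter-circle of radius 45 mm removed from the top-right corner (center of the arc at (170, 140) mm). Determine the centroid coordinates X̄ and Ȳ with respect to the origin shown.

plate: A = 170 × 140 = 23800.00, centroid at (85.00, 70.00).
removed quarter-circle: A = −¼π·45² = -1590.43, centroid at (150.90, 120.90).
ΣA = 22209.57 mm²
ΣAX̄ = (23800.00)(85.00) + (-1590.43)(150.90) = 1783001.68 mm³
ΣAȲ = (23800.00)(70.00) + (-1590.43)(120.90) = 1473714.62 mm³
X̄ = 1783001.68 / 22209.57 = 80.28 mm
Ȳ = 1473714.62 / 22209.57 = 66.35 mm

X̄ = 80.28 mm, Ȳ = 66.35 mm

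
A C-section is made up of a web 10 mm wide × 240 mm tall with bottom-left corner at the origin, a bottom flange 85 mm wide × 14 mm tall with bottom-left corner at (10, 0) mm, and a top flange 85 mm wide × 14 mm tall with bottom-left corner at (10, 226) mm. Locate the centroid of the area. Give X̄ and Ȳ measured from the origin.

Part | A | x̄ᵢ | ȳᵢ | A·x̄ᵢ | A·ȳᵢ
web | 2400.00 | 5.00 | 120.00 | 12000.00 | 288000.00
bottom flange | 1190.00 | 52.50 | 7.00 | 62475.00 | 8330.00
top flange | 1190.00 | 52.50 | 233.00 | 62475.00 | 277270.00
Σ | 4780.00 |  |  | 136950.00 | 573600.00
X̄ = 136950.00 / 4780.00 = 28.65 mm
Ȳ = 573600.00 / 4780.00 = 120.00 mm

X̄ = 28.65 mm, Ȳ = 120.00 mm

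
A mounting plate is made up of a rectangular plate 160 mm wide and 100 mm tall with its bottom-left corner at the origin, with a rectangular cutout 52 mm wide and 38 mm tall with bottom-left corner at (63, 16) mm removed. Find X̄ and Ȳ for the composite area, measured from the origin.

X̄ = 78.73 mm, Ȳ = 52.11 mm

plate: A = 160 × 100 = 16000.00, centroid at (80.00, 50.00).
hole: A = −(52 × 38) = -1976.00, centroid at (89.00, 35.00).
ΣA = 14024.00 mm²
ΣAX̄ = (16000.00)(80.00) + (-1976.00)(89.00) = 1104136.00 mm³
ΣAȲ = (16000.00)(50.00) + (-1976.00)(35.00) = 730840.00 mm³
X̄ = 1104136.00 / 14024.00 = 78.73 mm
Ȳ = 730840.00 / 14024.00 = 52.11 mm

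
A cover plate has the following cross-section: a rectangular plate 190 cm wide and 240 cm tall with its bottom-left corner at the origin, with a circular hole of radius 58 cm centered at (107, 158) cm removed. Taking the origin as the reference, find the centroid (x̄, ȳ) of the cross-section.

plate: A = 190 × 240 = 45600.00, centroid at (95.00, 120.00).
hole: A = −π·58² = -10568.32, centroid at (107.00, 158.00).
ΣA = 35031.68 cm²
ΣAx̄ = (45600.00)(95.00) + (-10568.32)(107.00) = 3201190.01 cm³
ΣAȳ = (45600.00)(120.00) + (-10568.32)(158.00) = 3802205.81 cm³
x̄ = 3201190.01 / 35031.68 = 91.38 cm
ȳ = 3802205.81 / 35031.68 = 108.54 cm

x̄ = 91.38 cm, ȳ = 108.54 cm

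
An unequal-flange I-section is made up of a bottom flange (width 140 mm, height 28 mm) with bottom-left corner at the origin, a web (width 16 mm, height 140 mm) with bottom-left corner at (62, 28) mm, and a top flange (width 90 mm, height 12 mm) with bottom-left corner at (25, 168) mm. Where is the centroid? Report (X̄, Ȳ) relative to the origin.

X̄ = 70.00 mm, Ȳ = 63.86 mm

Part | A | x̄ᵢ | ȳᵢ | A·x̄ᵢ | A·ȳᵢ
bottom flange | 3920.00 | 70.00 | 14.00 | 274400.00 | 54880.00
web | 2240.00 | 70.00 | 98.00 | 156800.00 | 219520.00
top flange | 1080.00 | 70.00 | 174.00 | 75600.00 | 187920.00
Σ | 7240.00 |  |  | 506800.00 | 462320.00
X̄ = 506800.00 / 7240.00 = 70.00 mm
Ȳ = 462320.00 / 7240.00 = 63.86 mm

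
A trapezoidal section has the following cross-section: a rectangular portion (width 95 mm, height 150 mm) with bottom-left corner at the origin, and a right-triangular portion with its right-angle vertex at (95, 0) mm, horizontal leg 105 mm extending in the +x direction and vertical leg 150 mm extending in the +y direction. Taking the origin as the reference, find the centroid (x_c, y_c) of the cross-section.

Part | A | x̄ᵢ | ȳᵢ | A·x̄ᵢ | A·ȳᵢ
rectangular portion | 14250.00 | 47.50 | 75.00 | 676875.00 | 1068750.00
triangular portion | 7875.00 | 130.00 | 50.00 | 1023750.00 | 393750.00
Σ | 22125.00 |  |  | 1700625.00 | 1462500.00
x_c = 1700625.00 / 22125.00 = 76.86 mm
y_c = 1462500.00 / 22125.00 = 66.10 mm

x_c = 76.86 mm, y_c = 66.10 mm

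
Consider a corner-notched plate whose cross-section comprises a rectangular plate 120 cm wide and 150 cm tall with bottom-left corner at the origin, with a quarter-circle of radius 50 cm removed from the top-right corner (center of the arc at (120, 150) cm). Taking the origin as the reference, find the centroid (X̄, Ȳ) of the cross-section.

Part | A | x̄ᵢ | ȳᵢ | A·x̄ᵢ | A·ȳᵢ
plate | 18000.00 | 60.00 | 75.00 | 1080000.00 | 1350000.00
removed quarter-circle | -1963.50 | 98.78 | 128.78 | -193952.78 | -252857.64
Σ | 16036.50 |  |  | 886047.22 | 1097142.36
X̄ = 886047.22 / 16036.50 = 55.25 cm
Ȳ = 1097142.36 / 16036.50 = 68.42 cm

X̄ = 55.25 cm, Ȳ = 68.42 cm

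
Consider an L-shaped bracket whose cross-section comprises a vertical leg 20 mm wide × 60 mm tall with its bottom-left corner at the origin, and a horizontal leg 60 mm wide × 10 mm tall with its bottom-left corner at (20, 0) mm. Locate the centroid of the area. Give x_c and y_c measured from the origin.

vertical leg: A = 20 × 60 = 1200.00, centroid at (10.00, 30.00).
horizontal leg: A = 60 × 10 = 600.00, centroid at (50.00, 5.00).
ΣA = 1800.00 mm²
ΣAx_c = (1200.00)(10.00) + (600.00)(50.00) = 42000.00 mm³
ΣAy_c = (1200.00)(30.00) + (600.00)(5.00) = 39000.00 mm³
x_c = 42000.00 / 1800.00 = 23.33 mm
y_c = 39000.00 / 1800.00 = 21.67 mm

x_c = 23.33 mm, y_c = 21.67 mm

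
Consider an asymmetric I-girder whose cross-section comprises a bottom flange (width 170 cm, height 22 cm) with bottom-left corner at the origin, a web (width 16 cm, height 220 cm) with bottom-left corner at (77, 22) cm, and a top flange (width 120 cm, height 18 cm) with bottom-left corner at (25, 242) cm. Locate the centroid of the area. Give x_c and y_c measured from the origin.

bottom flange: A = 170 × 22 = 3740.00, centroid at (85.00, 11.00).
web: A = 16 × 220 = 3520.00, centroid at (85.00, 132.00).
top flange: A = 120 × 18 = 2160.00, centroid at (85.00, 251.00).
ΣA = 9420.00 cm², ΣAx_c = 800700.00 cm³, ΣAy_c = 1047940.00 cm³.
x_c = 800700.00/9420.00 = 85.00 cm; y_c = 1047940.00/9420.00 = 111.25 cm.

x_c = 85.00 cm, y_c = 111.25 cm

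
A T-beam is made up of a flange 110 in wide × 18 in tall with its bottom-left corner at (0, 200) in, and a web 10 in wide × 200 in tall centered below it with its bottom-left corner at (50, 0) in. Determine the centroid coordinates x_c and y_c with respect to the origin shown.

x_c = 55.00 in, y_c = 154.23 in

web: A = 10 × 200 = 2000.00, centroid at (55.00, 100.00).
flange: A = 110 × 18 = 1980.00, centroid at (55.00, 209.00).
ΣA = 3980.00 in², ΣAx_c = 218900.00 in³, ΣAy_c = 613820.00 in³.
x_c = 218900.00/3980.00 = 55.00 in; y_c = 613820.00/3980.00 = 154.23 in.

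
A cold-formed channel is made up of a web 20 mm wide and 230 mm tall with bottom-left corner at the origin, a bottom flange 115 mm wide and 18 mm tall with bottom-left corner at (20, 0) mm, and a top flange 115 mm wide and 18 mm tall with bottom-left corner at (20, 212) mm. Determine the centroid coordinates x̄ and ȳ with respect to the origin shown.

web: A = 20 × 230 = 4600.00, centroid at (10.00, 115.00).
bottom flange: A = 115 × 18 = 2070.00, centroid at (77.50, 9.00).
top flange: A = 115 × 18 = 2070.00, centroid at (77.50, 221.00).
ΣA = 8740.00 mm², ΣAx̄ = 366850.00 mm³, ΣAȳ = 1005100.00 mm³.
x̄ = 366850.00/8740.00 = 41.97 mm; ȳ = 1005100.00/8740.00 = 115.00 mm.

x̄ = 41.97 mm, ȳ = 115.00 mm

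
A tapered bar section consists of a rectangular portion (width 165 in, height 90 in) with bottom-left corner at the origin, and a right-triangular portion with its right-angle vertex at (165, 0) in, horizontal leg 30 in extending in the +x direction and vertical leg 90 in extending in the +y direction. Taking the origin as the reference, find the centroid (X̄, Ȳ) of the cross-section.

X̄ = 90.21 in, Ȳ = 43.75 in

rectangular portion: A = 165 × 90 = 14850.00, centroid at (82.50, 45.00).
triangular portion: A = ½·30·90 = 1350.00, centroid at (175.00, 30.00).
ΣA = 16200.00 in², ΣAX̄ = 1461375.00 in³, ΣAȲ = 708750.00 in³.
X̄ = 1461375.00/16200.00 = 90.21 in; Ȳ = 708750.00/16200.00 = 43.75 in.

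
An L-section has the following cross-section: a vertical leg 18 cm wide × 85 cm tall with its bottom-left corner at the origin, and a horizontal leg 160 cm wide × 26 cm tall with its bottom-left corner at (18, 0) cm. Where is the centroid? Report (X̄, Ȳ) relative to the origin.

vertical leg: A = 18 × 85 = 1530.00, centroid at (9.00, 42.50).
horizontal leg: A = 160 × 26 = 4160.00, centroid at (98.00, 13.00).
ΣA = 5690.00 cm², ΣAX̄ = 421450.00 cm³, ΣAȲ = 119105.00 cm³.
X̄ = 421450.00/5690.00 = 74.07 cm; Ȳ = 119105.00/5690.00 = 20.93 cm.

X̄ = 74.07 cm, Ȳ = 20.93 cm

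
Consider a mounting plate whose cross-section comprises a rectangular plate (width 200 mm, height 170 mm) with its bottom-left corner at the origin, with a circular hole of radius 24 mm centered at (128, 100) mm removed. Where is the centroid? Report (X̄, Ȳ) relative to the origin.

X̄ = 98.43 mm, Ȳ = 84.16 mm

plate: A = 200 × 170 = 34000.00, centroid at (100.00, 85.00).
hole: A = −π·24² = -1809.56, centroid at (128.00, 100.00).
ΣA = 32190.44 mm²
ΣAX̄ = (34000.00)(100.00) + (-1809.56)(128.00) = 3168376.66 mm³
ΣAȲ = (34000.00)(85.00) + (-1809.56)(100.00) = 2709044.26 mm³
X̄ = 3168376.66 / 32190.44 = 98.43 mm
Ȳ = 2709044.26 / 32190.44 = 84.16 mm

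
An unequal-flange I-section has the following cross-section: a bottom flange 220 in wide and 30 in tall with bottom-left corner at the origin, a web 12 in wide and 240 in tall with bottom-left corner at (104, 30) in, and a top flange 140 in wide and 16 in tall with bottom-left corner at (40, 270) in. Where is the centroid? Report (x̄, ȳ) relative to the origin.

bottom flange: A = 220 × 30 = 6600.00, centroid at (110.00, 15.00).
web: A = 12 × 240 = 2880.00, centroid at (110.00, 150.00).
top flange: A = 140 × 16 = 2240.00, centroid at (110.00, 278.00).
ΣA = 11720.00 in², ΣAx̄ = 1289200.00 in³, ΣAȳ = 1153720.00 in³.
x̄ = 1289200.00/11720.00 = 110.00 in; ȳ = 1153720.00/11720.00 = 98.44 in.

x̄ = 110.00 in, ȳ = 98.44 in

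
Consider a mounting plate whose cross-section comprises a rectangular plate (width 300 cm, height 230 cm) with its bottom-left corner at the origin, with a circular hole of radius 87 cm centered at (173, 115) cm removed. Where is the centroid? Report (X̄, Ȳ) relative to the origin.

X̄ = 137.91 cm, Ȳ = 115.00 cm

plate: A = 300 × 230 = 69000.00, centroid at (150.00, 115.00).
hole: A = −π·87² = -23778.71, centroid at (173.00, 115.00).
ΣA = 45221.29 cm²
ΣAX̄ = (69000.00)(150.00) + (-23778.71)(173.00) = 6236282.34 cm³
ΣAȲ = (69000.00)(115.00) + (-23778.71)(115.00) = 5200447.80 cm³
X̄ = 6236282.34 / 45221.29 = 137.91 cm
Ȳ = 5200447.80 / 45221.29 = 115.00 cm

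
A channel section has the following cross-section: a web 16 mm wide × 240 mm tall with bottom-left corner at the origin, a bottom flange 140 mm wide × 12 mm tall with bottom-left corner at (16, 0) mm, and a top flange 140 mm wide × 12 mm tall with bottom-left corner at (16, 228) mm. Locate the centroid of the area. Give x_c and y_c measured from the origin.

web: A = 16 × 240 = 3840.00, centroid at (8.00, 120.00).
bottom flange: A = 140 × 12 = 1680.00, centroid at (86.00, 6.00).
top flange: A = 140 × 12 = 1680.00, centroid at (86.00, 234.00).
ΣA = 7200.00 mm²
ΣAx_c = (3840.00)(8.00) + (1680.00)(86.00) + (1680.00)(86.00) = 319680.00 mm³
ΣAy_c = (3840.00)(120.00) + (1680.00)(6.00) + (1680.00)(234.00) = 864000.00 mm³
x_c = 319680.00 / 7200.00 = 44.40 mm
y_c = 864000.00 / 7200.00 = 120.00 mm

x_c = 44.40 mm, y_c = 120.00 mm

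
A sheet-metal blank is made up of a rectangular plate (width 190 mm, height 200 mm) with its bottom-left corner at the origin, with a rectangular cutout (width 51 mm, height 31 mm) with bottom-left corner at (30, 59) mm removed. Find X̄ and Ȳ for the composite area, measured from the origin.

X̄ = 96.71 mm, Ȳ = 101.11 mm

plate: A = 190 × 200 = 38000.00, centroid at (95.00, 100.00).
hole: A = −(51 × 31) = -1581.00, centroid at (55.50, 74.50).
ΣA = 36419.00 mm², ΣAX̄ = 3522254.50 mm³, ΣAȲ = 3682215.50 mm³.
X̄ = 3522254.50/36419.00 = 96.71 mm; Ȳ = 3682215.50/36419.00 = 101.11 mm.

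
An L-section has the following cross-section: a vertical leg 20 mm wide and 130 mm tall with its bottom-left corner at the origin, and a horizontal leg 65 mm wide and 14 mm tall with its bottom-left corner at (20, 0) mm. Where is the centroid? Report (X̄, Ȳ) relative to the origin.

X̄ = 21.02 mm, Ȳ = 49.96 mm

Part | A | x̄ᵢ | ȳᵢ | A·x̄ᵢ | A·ȳᵢ
vertical leg | 2600.00 | 10.00 | 65.00 | 26000.00 | 169000.00
horizontal leg | 910.00 | 52.50 | 7.00 | 47775.00 | 6370.00
Σ | 3510.00 |  |  | 73775.00 | 175370.00
X̄ = 73775.00 / 3510.00 = 21.02 mm
Ȳ = 175370.00 / 3510.00 = 49.96 mm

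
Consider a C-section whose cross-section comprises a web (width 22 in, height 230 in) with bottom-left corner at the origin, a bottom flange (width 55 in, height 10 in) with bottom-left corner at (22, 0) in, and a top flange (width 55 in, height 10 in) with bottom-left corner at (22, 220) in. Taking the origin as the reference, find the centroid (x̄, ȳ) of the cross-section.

x̄ = 17.88 in, ȳ = 115.00 in

Part | A | x̄ᵢ | ȳᵢ | A·x̄ᵢ | A·ȳᵢ
web | 5060.00 | 11.00 | 115.00 | 55660.00 | 581900.00
bottom flange | 550.00 | 49.50 | 5.00 | 27225.00 | 2750.00
top flange | 550.00 | 49.50 | 225.00 | 27225.00 | 123750.00
Σ | 6160.00 |  |  | 110110.00 | 708400.00
x̄ = 110110.00 / 6160.00 = 17.88 in
ȳ = 708400.00 / 6160.00 = 115.00 in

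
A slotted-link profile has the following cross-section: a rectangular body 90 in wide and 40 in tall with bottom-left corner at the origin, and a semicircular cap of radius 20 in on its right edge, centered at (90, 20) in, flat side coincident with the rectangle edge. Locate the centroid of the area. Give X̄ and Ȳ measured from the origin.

Part | A | x̄ᵢ | ȳᵢ | A·x̄ᵢ | A·ȳᵢ
rectangular body | 3600.00 | 45.00 | 20.00 | 162000.00 | 72000.00
semicircular end | 628.32 | 98.49 | 20.00 | 61882.00 | 12566.37
Σ | 4228.32 |  |  | 223882.00 | 84566.37
X̄ = 223882.00 / 4228.32 = 52.95 in
Ȳ = 84566.37 / 4228.32 = 20.00 in

X̄ = 52.95 in, Ȳ = 20.00 in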